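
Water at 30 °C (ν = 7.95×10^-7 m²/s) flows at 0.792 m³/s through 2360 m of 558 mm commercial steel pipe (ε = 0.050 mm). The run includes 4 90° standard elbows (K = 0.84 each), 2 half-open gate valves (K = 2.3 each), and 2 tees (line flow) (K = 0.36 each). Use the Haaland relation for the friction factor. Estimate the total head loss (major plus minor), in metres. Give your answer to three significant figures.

V = 4Q/(πD²) = 3.239 m/s; V²/2g = 0.5346 m
Re = 2.27×10^6, ε/D = 8.96×10^-5 → f = 0.01246 (Haaland)
Major: h_f = f(L/D)·V²/2g = 0.01246·4229·0.5346 = 28.18 m
Minor: ΣK = 8.68; h_m = ΣK·V²/2g = 4.640 m
Total H_L = 28.18 + 4.640 = 32.82 m

H_L ≈ 32.8 m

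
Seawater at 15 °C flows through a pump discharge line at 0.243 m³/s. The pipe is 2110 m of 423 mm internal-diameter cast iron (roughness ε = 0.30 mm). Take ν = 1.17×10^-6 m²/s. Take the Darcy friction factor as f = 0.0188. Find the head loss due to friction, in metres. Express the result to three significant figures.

h_f ≈ 14.3 m

V = 4Q/(πD²) = 4·0.243/(π·0.423²) = 1.729 m/s
h_f = f(L/D)V²/(2g) = 0.01880·(2110/0.423)·1.729²/(2·9.81) = 14.29 m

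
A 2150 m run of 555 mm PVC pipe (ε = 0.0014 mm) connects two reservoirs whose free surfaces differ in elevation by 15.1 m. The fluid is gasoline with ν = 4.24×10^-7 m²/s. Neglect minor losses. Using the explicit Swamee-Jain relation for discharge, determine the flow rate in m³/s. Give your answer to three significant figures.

Swamee-Jain (Type II): Q = -0.965·√(gD⁵h_f/L)·ln[ε/(3.7D) + √(3.17ν²L/(gD³h_f))]
√(gD⁵h_f/L) = √(9.81·0.555⁵·15.1/2150) = 0.06023
ε/(3.7D) = 6.82×10^-7; √(3.17ν²L/(gD³h_f)) = 6.96×10^-6
Q = -0.965·0.06023·ln(7.638×10^-6) = 0.6849 m³/s
Check: V = 2.83 m/s, Re = 3.71×10^6, f = 0.009563, h_f = 15.1 m ≈ 15.1 m ✓

Q ≈ 0.685 m³/s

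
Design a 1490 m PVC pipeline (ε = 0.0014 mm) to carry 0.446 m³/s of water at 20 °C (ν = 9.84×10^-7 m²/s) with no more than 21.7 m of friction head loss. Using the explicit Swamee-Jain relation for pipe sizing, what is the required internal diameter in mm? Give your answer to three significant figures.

D ≈ 420 mm

Swamee-Jain (Type III): D = 0.66·[ε^1.25·(LQ²/(gh_f))^4.75 + ν·Q^9.4·(L/(gh_f))^5.2]^0.04
LQ²/(gh_f) = 1.392; L/(gh_f) = 6.999
Term 1 = ε^1.25·(…)^4.75 = 2.32×10^-7; Term 2 = ν·Q^9.4·(…)^5.2 = 1.23×10^-5
D = 0.66·(2.32×10^-7 + 1.23×10^-5)^0.04 = 0.4203 m = 420 mm
Check: V = 3.22 m/s, Re = 1.37×10^6, f = 0.01111, h_f = 20.8 m ≈ 21.7 m ✓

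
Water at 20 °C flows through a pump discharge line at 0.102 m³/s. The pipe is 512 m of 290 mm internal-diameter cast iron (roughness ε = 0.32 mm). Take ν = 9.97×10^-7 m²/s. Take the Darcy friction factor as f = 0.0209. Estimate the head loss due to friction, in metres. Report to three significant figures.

V = 4Q/(πD²) = 4·0.102/(π·0.290²) = 1.544 m/s
h_f = f(L/D)V²/(2g) = 0.02090·(512/0.290)·1.544²/(2·9.81) = 4.485 m

h_f ≈ 4.48 m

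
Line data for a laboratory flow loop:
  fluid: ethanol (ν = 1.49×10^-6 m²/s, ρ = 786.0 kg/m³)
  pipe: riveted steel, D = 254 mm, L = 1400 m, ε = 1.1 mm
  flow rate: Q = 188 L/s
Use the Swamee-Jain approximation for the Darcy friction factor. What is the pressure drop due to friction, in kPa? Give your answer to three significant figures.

V = 4Q/(πD²) = 4·0.188/(π·0.254²) = 3.710 m/s
Re = VD/ν = 3.710·0.254/1.49×10^-6 = 6.32×10^5 → turbulent
ε/D = 1.1/254 = 0.00433
Swamee-Jain: f = 0.02934
h_f = f(L/D)V²/(2g) = 0.02934·(1400/0.254)·3.710²/(2·9.81) = 113.5 m
Δp = ρg·h_f = 786.0·9.81·113.5 = 874.9 kPa

Δp ≈ 875 kPa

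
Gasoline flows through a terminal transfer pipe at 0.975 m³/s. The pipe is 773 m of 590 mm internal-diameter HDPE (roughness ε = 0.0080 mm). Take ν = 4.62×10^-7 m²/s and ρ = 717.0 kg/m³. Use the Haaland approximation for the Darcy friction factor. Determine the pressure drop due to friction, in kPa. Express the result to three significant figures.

V = 4Q/(πD²) = 4·0.975/(π·0.590²) = 3.566 m/s
Re = VD/ν = 3.566·0.590/4.62×10^-7 = 4.55×10^6 → turbulent
ε/D = 0.0080/590 = 1.36×10^-5
Haaland: f = 0.009798
h_f = f(L/D)V²/(2g) = 0.009798·(773/0.590)·3.566²/(2·9.81) = 8.321 m
Δp = ρg·h_f = 717.0·9.81·8.321 = 58.53 kPa

Δp ≈ 58.5 kPa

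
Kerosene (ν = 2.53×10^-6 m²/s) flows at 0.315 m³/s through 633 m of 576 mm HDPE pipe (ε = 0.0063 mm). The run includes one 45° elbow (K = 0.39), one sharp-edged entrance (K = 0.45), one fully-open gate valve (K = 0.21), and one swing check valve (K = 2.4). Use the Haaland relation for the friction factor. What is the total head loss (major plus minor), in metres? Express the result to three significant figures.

V = 4Q/(πD²) = 1.209 m/s; V²/2g = 0.07448 m
Re = 2.75×10^5, ε/D = 1.09×10^-5 → f = 0.01466 (Haaland)
Major: h_f = f(L/D)·V²/2g = 0.01466·1099·0.07448 = 1.200 m
Minor: ΣK = 3.45; h_m = ΣK·V²/2g = 0.2570 m
Total H_L = 1.200 + 0.2570 = 1.457 m

H_L ≈ 1.46 m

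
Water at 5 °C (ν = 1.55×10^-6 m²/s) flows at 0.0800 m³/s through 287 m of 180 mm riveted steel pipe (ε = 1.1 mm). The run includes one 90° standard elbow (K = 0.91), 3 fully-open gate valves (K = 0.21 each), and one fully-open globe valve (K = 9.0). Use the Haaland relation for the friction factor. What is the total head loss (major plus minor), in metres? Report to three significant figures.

V = 4Q/(πD²) = 3.144 m/s; V²/2g = 0.5037 m
Re = 3.65×10^5, ε/D = 0.00611 → f = 0.03257 (Haaland)
Major: h_f = f(L/D)·V²/2g = 0.03257·1594·0.5037 = 26.16 m
Minor: ΣK = 10.5; h_m = ΣK·V²/2g = 5.309 m
Total H_L = 26.16 + 5.309 = 31.47 m

H_L ≈ 31.5 m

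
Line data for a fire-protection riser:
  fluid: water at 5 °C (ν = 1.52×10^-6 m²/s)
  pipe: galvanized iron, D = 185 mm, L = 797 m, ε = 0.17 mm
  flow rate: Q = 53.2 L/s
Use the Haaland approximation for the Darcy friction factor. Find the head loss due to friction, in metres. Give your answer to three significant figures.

h_f ≈ 17.5 m

V = 4Q/(πD²) = 4·0.0532/(π·0.185²) = 1.979 m/s
Re = VD/ν = 1.979·0.185/1.52×10^-6 = 2.41×10^5 → turbulent
ε/D = 0.17/185 = 9.19×10^-4
Haaland: f = 0.02038
h_f = f(L/D)V²/(2g) = 0.02038·(797/0.185)·1.979²/(2·9.81) = 17.53 m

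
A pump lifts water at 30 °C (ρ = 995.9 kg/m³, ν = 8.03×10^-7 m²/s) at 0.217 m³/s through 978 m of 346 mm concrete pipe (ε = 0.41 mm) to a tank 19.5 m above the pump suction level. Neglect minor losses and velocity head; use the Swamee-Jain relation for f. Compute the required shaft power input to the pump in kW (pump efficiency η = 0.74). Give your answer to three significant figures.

V = 4Q/(πD²) = 2.308 m/s; Re = 9.94×10^5; ε/D = 0.00118; f = 0.02083
h_f = f(L/D)V²/2g = 15.98 m
Total head H = z + h_f = 19.5 + 15.98 = 35.48 m
P_hyd = ρgQH = 995.9·9.81·0.217·35.48 = 75.23 kW
P_shaft = P_hyd/η = 75.23/0.74 = 101.7 kW

P_shaft ≈ 102 kW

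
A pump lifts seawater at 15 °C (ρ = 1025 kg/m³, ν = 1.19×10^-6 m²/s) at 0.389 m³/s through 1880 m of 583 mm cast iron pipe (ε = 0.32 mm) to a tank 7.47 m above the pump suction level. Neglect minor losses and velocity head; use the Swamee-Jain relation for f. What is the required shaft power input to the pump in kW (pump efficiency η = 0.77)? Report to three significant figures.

P_shaft ≈ 69.5 kW

V = 4Q/(πD²) = 1.457 m/s; Re = 7.14×10^5; ε/D = 5.49×10^-4; f = 0.01781
h_f = f(L/D)V²/2g = 6.216 m
Total head H = z + h_f = 7.47 + 6.216 = 13.69 m
P_hyd = ρgQH = 1025·9.81·0.389·13.69 = 53.53 kW
P_shaft = P_hyd/η = 53.53/0.77 = 69.53 kW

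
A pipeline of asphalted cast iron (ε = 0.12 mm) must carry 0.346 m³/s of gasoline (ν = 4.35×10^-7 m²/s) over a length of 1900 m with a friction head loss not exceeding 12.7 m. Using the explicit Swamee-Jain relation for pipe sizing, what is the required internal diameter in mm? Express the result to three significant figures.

D ≈ 473 mm

Swamee-Jain (Type III): D = 0.66·[ε^1.25·(LQ²/(gh_f))^4.75 + ν·Q^9.4·(L/(gh_f))^5.2]^0.04
LQ²/(gh_f) = 1.826; L/(gh_f) = 15.25
Term 1 = ε^1.25·(…)^4.75 = 2.19×10^-4; Term 2 = ν·Q^9.4·(…)^5.2 = 2.88×10^-5
D = 0.66·(2.19×10^-4 + 2.88×10^-5)^0.04 = 0.4735 m = 473 mm
Check: V = 1.96 m/s, Re = 2.14×10^6, f = 0.01490, h_f = 11.8 m ≈ 12.7 m ✓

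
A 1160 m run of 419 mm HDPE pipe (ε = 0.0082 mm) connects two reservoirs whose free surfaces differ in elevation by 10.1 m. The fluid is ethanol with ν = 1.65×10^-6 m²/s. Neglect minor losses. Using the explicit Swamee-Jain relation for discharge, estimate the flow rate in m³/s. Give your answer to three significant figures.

Swamee-Jain (Type II): Q = -0.965·√(gD⁵h_f/L)·ln[ε/(3.7D) + √(3.17ν²L/(gD³h_f))]
√(gD⁵h_f/L) = √(9.81·0.419⁵·10.1/1160) = 0.03321
ε/(3.7D) = 5.29×10^-6; √(3.17ν²L/(gD³h_f)) = 3.71×10^-5
Q = -0.965·0.03321·ln(4.235×10^-5) = 0.3227 m³/s
Check: V = 2.34 m/s, Re = 5.94×10^5, f = 0.01304, h_f = 10.1 m ≈ 10.1 m ✓

Q ≈ 0.323 m³/s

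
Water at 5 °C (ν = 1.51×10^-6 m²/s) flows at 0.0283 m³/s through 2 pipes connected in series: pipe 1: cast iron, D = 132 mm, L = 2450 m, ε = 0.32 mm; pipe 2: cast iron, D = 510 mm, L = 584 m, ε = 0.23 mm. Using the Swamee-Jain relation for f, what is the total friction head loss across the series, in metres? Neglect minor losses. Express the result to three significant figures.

H ≈ 104 m

Pipe 1: V = 2.068 m/s, Re = 1.81×10^5, ε/D = 0.00242, f = 0.02571, h_1 = f(L/D)V²/2g = 104.0 m
Pipe 2: V = 0.1385 m/s, Re = 4.68×10^4, ε/D = 4.51×10^-4, f = 0.02272, h_2 = f(L/D)V²/2g = 0.02544 m
Series → Q common, losses add: H = Σh = 104.0 m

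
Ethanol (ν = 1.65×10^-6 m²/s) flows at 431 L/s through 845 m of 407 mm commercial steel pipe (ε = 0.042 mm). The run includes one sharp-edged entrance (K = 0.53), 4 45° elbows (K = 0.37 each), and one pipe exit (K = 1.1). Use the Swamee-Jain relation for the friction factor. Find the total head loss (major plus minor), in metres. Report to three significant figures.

H_L ≈ 17.8 m

V = 4Q/(πD²) = 3.313 m/s; V²/2g = 0.5594 m
Re = 8.17×10^5, ε/D = 1.03×10^-4 → f = 0.01379 (Swamee-Jain)
Major: h_f = f(L/D)·V²/2g = 0.01379·2076·0.5594 = 16.02 m
Minor: ΣK = 3.11; h_m = ΣK·V²/2g = 1.740 m
Total H_L = 16.02 + 1.740 = 17.76 m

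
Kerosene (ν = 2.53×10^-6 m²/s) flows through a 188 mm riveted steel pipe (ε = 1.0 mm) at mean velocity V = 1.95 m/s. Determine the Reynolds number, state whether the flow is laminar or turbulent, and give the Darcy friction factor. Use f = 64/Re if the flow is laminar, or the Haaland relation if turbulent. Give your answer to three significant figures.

Re ≈ 1.45×10^5; turbulent; f ≈ 0.0316

Re = VD/ν = 1.950·0.188/2.53×10^-6 = 1.45×10^5
Re > 4000 → turbulent; ε/D = 0.00532
Haaland: f = 0.03158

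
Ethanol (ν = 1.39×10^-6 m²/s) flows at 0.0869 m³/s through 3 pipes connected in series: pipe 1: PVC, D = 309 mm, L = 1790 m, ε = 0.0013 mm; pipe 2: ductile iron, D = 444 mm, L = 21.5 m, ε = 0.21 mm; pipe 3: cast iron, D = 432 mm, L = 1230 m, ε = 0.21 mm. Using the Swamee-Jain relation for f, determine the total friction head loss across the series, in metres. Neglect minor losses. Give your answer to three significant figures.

Pipe 1: V = 1.159 m/s, Re = 2.58×10^5, ε/D = 4.21×10^-6, f = 0.01484, h_1 = f(L/D)V²/2g = 5.883 m
Pipe 2: V = 0.5613 m/s, Re = 1.79×10^5, ε/D = 4.73×10^-4, f = 0.01899, h_2 = f(L/D)V²/2g = 0.01476 m
Pipe 3: V = 0.5929 m/s, Re = 1.84×10^5, ε/D = 4.86×10^-4, f = 0.01900, h_3 = f(L/D)V²/2g = 0.9694 m
Series → Q common, losses add: H = Σh = 6.867 m

H ≈ 6.87 m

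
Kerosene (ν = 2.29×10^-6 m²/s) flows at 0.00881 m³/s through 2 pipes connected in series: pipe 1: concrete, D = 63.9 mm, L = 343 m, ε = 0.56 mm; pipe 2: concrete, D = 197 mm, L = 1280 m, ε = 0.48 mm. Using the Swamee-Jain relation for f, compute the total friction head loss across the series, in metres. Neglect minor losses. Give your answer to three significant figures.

Pipe 1: V = 2.747 m/s, Re = 7.67×10^4, ε/D = 0.00876, f = 0.03741, h_1 = f(L/D)V²/2g = 77.24 m
Pipe 2: V = 0.2890 m/s, Re = 2.49×10^4, ε/D = 0.00244, f = 0.02997, h_2 = f(L/D)V²/2g = 0.8292 m
Series → Q common, losses add: H = Σh = 78.07 m

H ≈ 78.1 m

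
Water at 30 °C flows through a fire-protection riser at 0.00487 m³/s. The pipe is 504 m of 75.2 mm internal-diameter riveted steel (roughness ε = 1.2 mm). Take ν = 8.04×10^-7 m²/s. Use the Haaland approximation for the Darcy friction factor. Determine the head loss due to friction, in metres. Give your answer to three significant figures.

h_f ≈ 18.6 m

V = 4Q/(πD²) = 4·0.00487/(π·0.0752²) = 1.096 m/s
Re = VD/ν = 1.096·0.0752/8.04×10^-7 = 1.03×10^5 → turbulent
ε/D = 1.2/75.2 = 0.0160
Haaland: f = 0.04520
h_f = f(L/D)V²/(2g) = 0.04520·(504/0.0752)·1.096²/(2·9.81) = 18.56 m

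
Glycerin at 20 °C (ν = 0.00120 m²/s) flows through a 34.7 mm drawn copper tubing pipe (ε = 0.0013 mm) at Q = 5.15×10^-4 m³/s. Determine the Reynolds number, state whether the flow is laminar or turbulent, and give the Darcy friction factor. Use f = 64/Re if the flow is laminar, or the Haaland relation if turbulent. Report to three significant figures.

Re ≈ 15.7; laminar; f = 64/Re ≈ 4.06

V = 4Q/(πD²) = 0.5446 m/s
Re = VD/ν = 0.5446·0.0347/0.00120 = 15.7
Re < 2300 → laminar → f = 64/Re = 4.064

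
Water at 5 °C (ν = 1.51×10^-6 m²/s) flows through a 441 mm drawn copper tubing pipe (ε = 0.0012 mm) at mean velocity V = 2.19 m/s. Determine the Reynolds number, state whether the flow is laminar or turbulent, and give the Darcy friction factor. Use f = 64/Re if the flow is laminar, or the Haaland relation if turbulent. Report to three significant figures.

Re = VD/ν = 2.190·0.441/1.51×10^-6 = 6.40×10^5
Re > 4000 → turbulent; ε/D = 2.72×10^-6
Haaland: f = 0.01254

Re ≈ 6.40×10^5; turbulent; f ≈ 0.0125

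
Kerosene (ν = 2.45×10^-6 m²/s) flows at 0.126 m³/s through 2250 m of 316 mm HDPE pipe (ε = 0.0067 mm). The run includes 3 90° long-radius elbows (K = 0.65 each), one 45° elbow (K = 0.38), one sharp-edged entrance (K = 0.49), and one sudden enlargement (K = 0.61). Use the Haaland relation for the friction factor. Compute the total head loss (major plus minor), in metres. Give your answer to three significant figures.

H_L ≈ 15.0 m

V = 4Q/(πD²) = 1.607 m/s; V²/2g = 0.1316 m
Re = 2.07×10^5, ε/D = 2.12×10^-5 → f = 0.01553 (Haaland)
Major: h_f = f(L/D)·V²/2g = 0.01553·7120·0.1316 = 14.55 m
Minor: ΣK = 3.43; h_m = ΣK·V²/2g = 0.4512 m
Total H_L = 14.55 + 0.4512 = 15.00 m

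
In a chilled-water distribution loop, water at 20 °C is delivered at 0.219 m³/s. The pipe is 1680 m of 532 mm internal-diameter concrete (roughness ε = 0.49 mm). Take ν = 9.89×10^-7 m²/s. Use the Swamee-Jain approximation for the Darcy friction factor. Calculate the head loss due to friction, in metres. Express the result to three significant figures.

h_f ≈ 3.12 m

V = 4Q/(πD²) = 4·0.219/(π·0.532²) = 0.9852 m/s
Re = VD/ν = 0.9852·0.532/9.89×10^-7 = 5.30×10^5 → turbulent
ε/D = 0.49/532 = 9.21×10^-4
Swamee-Jain: f = 0.01997
h_f = f(L/D)V²/(2g) = 0.01997·(1680/0.532)·0.9852²/(2·9.81) = 3.119 m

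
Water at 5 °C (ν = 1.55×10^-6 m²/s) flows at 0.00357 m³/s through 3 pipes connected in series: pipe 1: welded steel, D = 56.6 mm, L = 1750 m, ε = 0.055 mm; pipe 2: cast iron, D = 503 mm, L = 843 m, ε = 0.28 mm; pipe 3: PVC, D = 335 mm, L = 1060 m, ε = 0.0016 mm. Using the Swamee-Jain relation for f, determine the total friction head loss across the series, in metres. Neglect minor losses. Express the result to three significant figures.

Pipe 1: V = 1.419 m/s, Re = 5.18×10^4, ε/D = 9.72×10^-4, f = 0.02398, h_1 = f(L/D)V²/2g = 76.09 m
Pipe 2: V = 0.01797 m/s, Re = 5830, ε/D = 5.57×10^-4, f = 0.03689, h_2 = f(L/D)V²/2g = 0.001017 m
Pipe 3: V = 0.04050 m/s, Re = 8750, ε/D = 4.78×10^-6, f = 0.03215, h_3 = f(L/D)V²/2g = 0.008505 m
Series → Q common, losses add: H = Σh = 76.10 m

H ≈ 76.1 m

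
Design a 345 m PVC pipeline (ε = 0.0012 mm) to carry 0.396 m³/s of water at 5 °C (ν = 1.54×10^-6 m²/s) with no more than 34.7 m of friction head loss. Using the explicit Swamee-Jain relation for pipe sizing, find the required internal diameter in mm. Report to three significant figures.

Swamee-Jain (Type III): D = 0.66·[ε^1.25·(LQ²/(gh_f))^4.75 + ν·Q^9.4·(L/(gh_f))^5.2]^0.04
LQ²/(gh_f) = 0.1589; L/(gh_f) = 1.013
Term 1 = ε^1.25·(…)^4.75 = 6.38×10^-12; Term 2 = ν·Q^9.4·(…)^5.2 = 2.73×10^-10
D = 0.66·(6.38×10^-12 + 2.73×10^-10)^0.04 = 0.2738 m = 274 mm
Check: V = 6.73 m/s, Re = 1.20×10^6, f = 0.01139, h_f = 33.1 m ≈ 34.7 m ✓

D ≈ 274 mm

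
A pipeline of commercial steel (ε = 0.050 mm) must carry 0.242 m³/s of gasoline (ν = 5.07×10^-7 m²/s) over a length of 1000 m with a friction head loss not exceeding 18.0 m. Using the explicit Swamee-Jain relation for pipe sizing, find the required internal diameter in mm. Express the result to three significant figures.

Swamee-Jain (Type III): D = 0.66·[ε^1.25·(LQ²/(gh_f))^4.75 + ν·Q^9.4·(L/(gh_f))^5.2]^0.04
LQ²/(gh_f) = 0.3317; L/(gh_f) = 5.663
Term 1 = ε^1.25·(…)^4.75 = 2.22×10^-8; Term 2 = ν·Q^9.4·(…)^5.2 = 6.74×10^-9
D = 0.66·(2.22×10^-8 + 6.74×10^-9)^0.04 = 0.3296 m = 330 mm
Check: V = 2.84 m/s, Re = 1.84×10^6, f = 0.01374, h_f = 17.1 m ≈ 18.0 m ✓

D ≈ 330 mm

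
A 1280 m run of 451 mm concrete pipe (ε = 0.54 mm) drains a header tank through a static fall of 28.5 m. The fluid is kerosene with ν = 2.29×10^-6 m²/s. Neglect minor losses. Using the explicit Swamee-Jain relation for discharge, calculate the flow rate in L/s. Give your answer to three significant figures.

Q ≈ 490 L/s

Swamee-Jain (Type II): Q = -0.965·√(gD⁵h_f/L)·ln[ε/(3.7D) + √(3.17ν²L/(gD³h_f))]
√(gD⁵h_f/L) = √(9.81·0.451⁵·28.5/1280) = 0.06384
ε/(3.7D) = 3.24×10^-4; √(3.17ν²L/(gD³h_f)) = 2.88×10^-5
Q = -0.965·0.06384·ln(3.524×10^-4) = 0.4898 m³/s
Check: V = 3.07 m/s, Re = 6.04×10^5, f = 0.02107, h_f = 28.7 m ≈ 28.5 m ✓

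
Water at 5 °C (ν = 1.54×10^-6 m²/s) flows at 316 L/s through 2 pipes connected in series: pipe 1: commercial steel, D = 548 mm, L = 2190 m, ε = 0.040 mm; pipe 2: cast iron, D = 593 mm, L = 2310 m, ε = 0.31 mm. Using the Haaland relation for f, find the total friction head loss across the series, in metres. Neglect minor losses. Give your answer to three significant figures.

Pipe 1: V = 1.340 m/s, Re = 4.77×10^5, ε/D = 7.30×10^-5, f = 0.01404, h_1 = f(L/D)V²/2g = 5.133 m
Pipe 2: V = 1.144 m/s, Re = 4.41×10^5, ε/D = 5.23×10^-4, f = 0.01782, h_2 = f(L/D)V²/2g = 4.632 m
Series → Q common, losses add: H = Σh = 9.765 m

H ≈ 9.76 m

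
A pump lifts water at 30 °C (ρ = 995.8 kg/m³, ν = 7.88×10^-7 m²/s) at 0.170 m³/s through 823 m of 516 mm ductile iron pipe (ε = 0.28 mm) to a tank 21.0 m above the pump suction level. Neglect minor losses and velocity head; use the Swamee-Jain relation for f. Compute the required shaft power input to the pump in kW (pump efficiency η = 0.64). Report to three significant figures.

V = 4Q/(πD²) = 0.8129 m/s; Re = 5.32×10^5; ε/D = 5.43×10^-4; f = 0.01799
h_f = f(L/D)V²/2g = 0.9663 m
Total head H = z + h_f = 21.0 + 0.9663 = 21.97 m
P_hyd = ρgQH = 995.8·9.81·0.170·21.97 = 36.48 kW
P_shaft = P_hyd/η = 36.48/0.64 = 57.00 kW

P_shaft ≈ 57.0 kW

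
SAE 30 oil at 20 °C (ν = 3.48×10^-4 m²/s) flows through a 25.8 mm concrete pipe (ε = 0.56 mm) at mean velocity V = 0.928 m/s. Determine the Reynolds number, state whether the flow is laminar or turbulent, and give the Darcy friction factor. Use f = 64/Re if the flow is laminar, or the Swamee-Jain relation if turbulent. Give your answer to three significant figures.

Re = VD/ν = 0.9280·0.0258/3.48×10^-4 = 68.8
Re < 2300 → laminar → f = 64/Re = 0.9302

Re ≈ 68.8; laminar; f = 64/Re ≈ 0.930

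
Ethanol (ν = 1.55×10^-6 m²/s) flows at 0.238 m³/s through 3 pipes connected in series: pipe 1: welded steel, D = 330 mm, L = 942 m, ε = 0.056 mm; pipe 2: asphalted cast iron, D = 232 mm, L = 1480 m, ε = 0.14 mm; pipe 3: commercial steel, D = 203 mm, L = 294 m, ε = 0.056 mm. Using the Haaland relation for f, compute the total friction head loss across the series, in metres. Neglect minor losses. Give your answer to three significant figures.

Pipe 1: V = 2.783 m/s, Re = 5.92×10^5, ε/D = 1.70×10^-4, f = 0.01478, h_1 = f(L/D)V²/2g = 16.65 m
Pipe 2: V = 5.630 m/s, Re = 8.43×10^5, ε/D = 6.03×10^-4, f = 0.01791, h_2 = f(L/D)V²/2g = 184.6 m
Pipe 3: V = 7.354 m/s, Re = 9.63×10^5, ε/D = 2.76×10^-4, f = 0.01540, h_3 = f(L/D)V²/2g = 61.48 m
Series → Q common, losses add: H = Σh = 262.8 m

H ≈ 263 m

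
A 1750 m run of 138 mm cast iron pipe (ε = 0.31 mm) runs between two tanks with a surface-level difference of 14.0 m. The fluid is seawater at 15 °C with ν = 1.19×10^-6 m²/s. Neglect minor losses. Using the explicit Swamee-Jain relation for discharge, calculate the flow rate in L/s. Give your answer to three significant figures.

Swamee-Jain (Type II): Q = -0.965·√(gD⁵h_f/L)·ln[ε/(3.7D) + √(3.17ν²L/(gD³h_f))]
√(gD⁵h_f/L) = √(9.81·0.138⁵·14.0/1750) = 0.001982
ε/(3.7D) = 6.07×10^-4; √(3.17ν²L/(gD³h_f)) = 1.48×10^-4
Q = -0.965·0.001982·ln(7.547×10^-4) = 0.01375 m³/s
Check: V = 0.919 m/s, Re = 1.07×10^5, f = 0.02587, h_f = 14.1 m ≈ 14.0 m ✓

Q ≈ 13.7 L/s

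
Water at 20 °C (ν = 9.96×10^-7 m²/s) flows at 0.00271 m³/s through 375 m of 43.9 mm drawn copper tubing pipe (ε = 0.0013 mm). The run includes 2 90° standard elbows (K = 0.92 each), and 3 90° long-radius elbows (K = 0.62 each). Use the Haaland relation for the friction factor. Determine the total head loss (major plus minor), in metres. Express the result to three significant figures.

H_L ≈ 26.9 m

V = 4Q/(πD²) = 1.790 m/s; V²/2g = 0.1634 m
Re = 7.89×10^4, ε/D = 2.96×10^-5 → f = 0.01884 (Haaland)
Major: h_f = f(L/D)·V²/2g = 0.01884·8542·0.1634 = 26.29 m
Minor: ΣK = 3.70; h_m = ΣK·V²/2g = 0.6045 m
Total H_L = 26.29 + 0.6045 = 26.90 m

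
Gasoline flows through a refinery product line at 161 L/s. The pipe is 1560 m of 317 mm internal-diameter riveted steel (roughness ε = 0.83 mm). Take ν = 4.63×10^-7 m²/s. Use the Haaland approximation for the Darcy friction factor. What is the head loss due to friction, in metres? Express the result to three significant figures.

V = 4Q/(πD²) = 4·0.161/(π·0.317²) = 2.040 m/s
Re = VD/ν = 2.040·0.317/4.63×10^-7 = 1.40×10^6 → turbulent
ε/D = 0.83/317 = 0.00262
Haaland: f = 0.02534
h_f = f(L/D)V²/(2g) = 0.02534·(1560/0.317)·2.040²/(2·9.81) = 26.45 m

h_f ≈ 26.4 m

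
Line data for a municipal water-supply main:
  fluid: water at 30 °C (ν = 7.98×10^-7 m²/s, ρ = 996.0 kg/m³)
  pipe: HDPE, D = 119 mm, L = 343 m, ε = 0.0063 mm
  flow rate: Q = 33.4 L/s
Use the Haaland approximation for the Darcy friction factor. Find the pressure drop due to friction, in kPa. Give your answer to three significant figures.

V = 4Q/(πD²) = 4·0.0334/(π·0.119²) = 3.003 m/s
Re = VD/ν = 3.003·0.119/7.98×10^-7 = 4.48×10^5 → turbulent
ε/D = 0.0063/119 = 5.29×10^-5
Haaland: f = 0.01393
h_f = f(L/D)V²/(2g) = 0.01393·(343/0.119)·3.003²/(2·9.81) = 18.45 m
Δp = ρg·h_f = 996.0·9.81·18.45 = 180.3 kPa

Δp ≈ 180 kPa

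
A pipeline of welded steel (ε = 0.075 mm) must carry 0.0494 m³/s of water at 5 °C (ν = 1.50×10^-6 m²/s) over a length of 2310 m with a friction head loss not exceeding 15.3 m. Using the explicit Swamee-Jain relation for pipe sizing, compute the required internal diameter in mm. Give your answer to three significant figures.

D ≈ 226 mm

Swamee-Jain (Type III): D = 0.66·[ε^1.25·(LQ²/(gh_f))^4.75 + ν·Q^9.4·(L/(gh_f))^5.2]^0.04
LQ²/(gh_f) = 0.03756; L/(gh_f) = 15.39
Term 1 = ε^1.25·(…)^4.75 = 1.18×10^-12; Term 2 = ν·Q^9.4·(…)^5.2 = 1.18×10^-12
D = 0.66·(1.18×10^-12 + 1.18×10^-12)^0.04 = 0.2262 m = 226 mm
Check: V = 1.23 m/s, Re = 1.85×10^5, f = 0.01814, h_f = 14.3 m ≈ 15.3 m ✓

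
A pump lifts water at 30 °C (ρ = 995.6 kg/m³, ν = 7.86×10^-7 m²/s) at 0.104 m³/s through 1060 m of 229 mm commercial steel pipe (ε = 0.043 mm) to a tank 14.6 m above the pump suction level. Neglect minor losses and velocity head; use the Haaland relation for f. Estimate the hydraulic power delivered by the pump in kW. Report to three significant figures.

V = 4Q/(πD²) = 2.525 m/s; Re = 7.36×10^5; ε/D = 1.88×10^-4; f = 0.01473
h_f = f(L/D)V²/2g = 22.16 m
Total head H = z + h_f = 14.6 + 22.16 = 36.76 m
P_hyd = ρgQH = 995.6·9.81·0.104·36.76 = 37.34 kW

P_hyd ≈ 37.3 kW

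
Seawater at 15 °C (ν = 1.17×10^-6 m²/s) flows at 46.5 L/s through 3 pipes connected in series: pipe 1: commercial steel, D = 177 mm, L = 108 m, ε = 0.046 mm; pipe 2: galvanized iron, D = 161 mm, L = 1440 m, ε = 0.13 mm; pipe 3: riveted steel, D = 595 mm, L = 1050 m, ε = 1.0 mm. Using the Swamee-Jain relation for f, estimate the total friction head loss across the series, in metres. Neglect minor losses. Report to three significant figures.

Pipe 1: V = 1.890 m/s, Re = 2.86×10^5, ε/D = 2.60×10^-4, f = 0.01685, h_1 = f(L/D)V²/2g = 1.872 m
Pipe 2: V = 2.284 m/s, Re = 3.14×10^5, ε/D = 8.07×10^-4, f = 0.01986, h_2 = f(L/D)V²/2g = 47.23 m
Pipe 3: V = 0.1672 m/s, Re = 8.50×10^4, ε/D = 0.00168, f = 0.02476, h_3 = f(L/D)V²/2g = 0.06228 m
Series → Q common, losses add: H = Σh = 49.16 m

H ≈ 49.2 m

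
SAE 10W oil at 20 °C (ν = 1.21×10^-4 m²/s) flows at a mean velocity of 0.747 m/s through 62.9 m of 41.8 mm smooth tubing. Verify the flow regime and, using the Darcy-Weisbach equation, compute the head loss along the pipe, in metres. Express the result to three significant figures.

Re = VD/ν = 0.747·0.04180/1.21×10^-4 = 258 → laminar (Re < 2300)
f = 64/Re = 0.2480
h_f = f(L/D)V²/(2g) = 0.2480·(62.9/0.04180)·0.747²/(2·9.81) = 10.61 m

h_f ≈ 10.6 m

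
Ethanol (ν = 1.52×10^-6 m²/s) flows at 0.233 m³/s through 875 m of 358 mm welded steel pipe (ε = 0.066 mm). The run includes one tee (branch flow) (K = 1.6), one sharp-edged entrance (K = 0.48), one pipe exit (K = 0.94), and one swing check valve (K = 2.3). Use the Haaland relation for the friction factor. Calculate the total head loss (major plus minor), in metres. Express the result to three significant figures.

H_L ≈ 11.5 m

V = 4Q/(πD²) = 2.315 m/s; V²/2g = 0.2731 m
Re = 5.45×10^5, ε/D = 1.84×10^-4 → f = 0.01503 (Haaland)
Major: h_f = f(L/D)·V²/2g = 0.01503·2444·0.2731 = 10.03 m
Minor: ΣK = 5.32; h_m = ΣK·V²/2g = 1.453 m
Total H_L = 10.03 + 1.453 = 11.49 m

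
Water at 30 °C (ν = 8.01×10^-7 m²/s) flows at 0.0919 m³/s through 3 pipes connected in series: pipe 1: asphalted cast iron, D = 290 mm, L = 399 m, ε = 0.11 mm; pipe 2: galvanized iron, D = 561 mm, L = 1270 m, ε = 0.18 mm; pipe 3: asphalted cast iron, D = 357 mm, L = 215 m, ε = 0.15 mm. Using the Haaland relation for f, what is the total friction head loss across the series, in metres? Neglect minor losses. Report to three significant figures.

Pipe 1: V = 1.391 m/s, Re = 5.04×10^5, ε/D = 3.79×10^-4, f = 0.01675, h_1 = f(L/D)V²/2g = 2.274 m
Pipe 2: V = 0.3718 m/s, Re = 2.60×10^5, ε/D = 3.21×10^-4, f = 0.01717, h_2 = f(L/D)V²/2g = 0.2738 m
Pipe 3: V = 0.9181 m/s, Re = 4.09×10^5, ε/D = 4.20×10^-4, f = 0.01724, h_3 = f(L/D)V²/2g = 0.4460 m
Series → Q common, losses add: H = Σh = 2.994 m

H ≈ 2.99 m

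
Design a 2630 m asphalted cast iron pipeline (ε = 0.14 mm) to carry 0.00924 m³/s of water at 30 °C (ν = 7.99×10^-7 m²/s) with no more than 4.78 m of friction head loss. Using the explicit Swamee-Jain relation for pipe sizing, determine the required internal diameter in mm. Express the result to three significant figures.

Swamee-Jain (Type III): D = 0.66·[ε^1.25·(LQ²/(gh_f))^4.75 + ν·Q^9.4·(L/(gh_f))^5.2]^0.04
LQ²/(gh_f) = 0.004789; L/(gh_f) = 56.09
Term 1 = ε^1.25·(…)^4.75 = 1.46×10^-16; Term 2 = ν·Q^9.4·(…)^5.2 = 7.48×10^-17
D = 0.66·(1.46×10^-16 + 7.48×10^-17)^0.04 = 0.1561 m = 156 mm
Check: V = 0.483 m/s, Re = 9.44×10^4, f = 0.02211, h_f = 4.43 m ≈ 4.78 m ✓

D ≈ 156 mm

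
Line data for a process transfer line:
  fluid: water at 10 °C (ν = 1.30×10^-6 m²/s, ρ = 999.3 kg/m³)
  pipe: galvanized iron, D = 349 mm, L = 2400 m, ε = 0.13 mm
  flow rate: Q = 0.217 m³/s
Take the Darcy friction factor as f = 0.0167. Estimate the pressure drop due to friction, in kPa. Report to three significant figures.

V = 4Q/(πD²) = 4·0.217/(π·0.349²) = 2.268 m/s
h_f = f(L/D)V²/(2g) = 0.01670·(2400/0.349)·2.268²/(2·9.81) = 30.12 m
Δp = ρg·h_f = 999.3·9.81·30.12 = 295.3 kPa

Δp ≈ 295 kPa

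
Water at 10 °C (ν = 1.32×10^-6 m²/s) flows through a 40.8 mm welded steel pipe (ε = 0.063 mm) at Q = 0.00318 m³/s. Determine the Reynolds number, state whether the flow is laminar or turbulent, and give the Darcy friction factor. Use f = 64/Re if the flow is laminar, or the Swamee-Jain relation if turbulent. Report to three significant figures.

Re ≈ 7.52×10^4; turbulent; f ≈ 0.0246

V = 4Q/(πD²) = 2.432 m/s
Re = VD/ν = 2.432·0.0408/1.32×10^-6 = 7.52×10^4
Re > 4000 → turbulent; ε/D = 0.00154
Swamee-Jain: f = 0.02463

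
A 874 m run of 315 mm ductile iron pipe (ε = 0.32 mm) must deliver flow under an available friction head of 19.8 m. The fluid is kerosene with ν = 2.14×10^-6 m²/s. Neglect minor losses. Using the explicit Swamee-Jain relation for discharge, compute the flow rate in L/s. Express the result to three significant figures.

Swamee-Jain (Type II): Q = -0.965·√(gD⁵h_f/L)·ln[ε/(3.7D) + √(3.17ν²L/(gD³h_f))]
√(gD⁵h_f/L) = √(9.81·0.315⁵·19.8/874) = 0.02625
ε/(3.7D) = 2.75×10^-4; √(3.17ν²L/(gD³h_f)) = 4.57×10^-5
Q = -0.965·0.02625·ln(3.203×10^-4) = 0.2039 m³/s
Check: V = 2.62 m/s, Re = 3.85×10^5, f = 0.02060, h_f = 19.9 m ≈ 19.8 m ✓

Q ≈ 204 L/s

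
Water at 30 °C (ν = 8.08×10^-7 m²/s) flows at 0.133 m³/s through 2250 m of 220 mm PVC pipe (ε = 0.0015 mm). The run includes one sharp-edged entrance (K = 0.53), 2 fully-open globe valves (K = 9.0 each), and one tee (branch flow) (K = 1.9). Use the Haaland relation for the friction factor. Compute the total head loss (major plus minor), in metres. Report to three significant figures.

V = 4Q/(πD²) = 3.499 m/s; V²/2g = 0.6239 m
Re = 9.53×10^5, ε/D = 6.82×10^-6 → f = 0.01180 (Haaland)
Major: h_f = f(L/D)·V²/2g = 0.01180·10227·0.6239 = 75.28 m
Minor: ΣK = 20.4; h_m = ΣK·V²/2g = 12.75 m
Total H_L = 75.28 + 12.75 = 88.02 m

H_L ≈ 88.0 m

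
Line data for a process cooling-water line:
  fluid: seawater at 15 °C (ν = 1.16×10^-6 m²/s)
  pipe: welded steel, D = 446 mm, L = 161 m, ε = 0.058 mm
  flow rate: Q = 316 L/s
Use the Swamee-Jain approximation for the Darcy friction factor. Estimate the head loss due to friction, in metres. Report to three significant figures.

V = 4Q/(πD²) = 4·0.316/(π·0.446²) = 2.023 m/s
Re = VD/ν = 2.023·0.446/1.16×10^-6 = 7.78×10^5 → turbulent
ε/D = 0.058/446 = 1.30×10^-4
Swamee-Jain: f = 0.01420
h_f = f(L/D)V²/(2g) = 0.01420·(161/0.446)·2.023²/(2·9.81) = 1.069 m

h_f ≈ 1.07 m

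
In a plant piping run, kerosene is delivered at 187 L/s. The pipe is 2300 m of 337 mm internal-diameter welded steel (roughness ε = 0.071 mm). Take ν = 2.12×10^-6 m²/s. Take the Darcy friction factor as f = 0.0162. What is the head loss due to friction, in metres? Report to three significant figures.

h_f ≈ 24.8 m

V = 4Q/(πD²) = 4·0.187/(π·0.337²) = 2.096 m/s
h_f = f(L/D)V²/(2g) = 0.01620·(2300/0.337)·2.096²/(2·9.81) = 24.77 m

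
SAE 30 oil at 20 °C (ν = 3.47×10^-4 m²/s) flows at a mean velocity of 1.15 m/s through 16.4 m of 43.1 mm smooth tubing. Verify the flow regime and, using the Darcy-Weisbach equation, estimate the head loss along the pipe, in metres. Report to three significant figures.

Re = VD/ν = 1.15·0.04310/3.47×10^-4 = 143 → laminar (Re < 2300)
f = 64/Re = 0.4481
h_f = f(L/D)V²/(2g) = 0.4481·(16.4/0.04310)·1.15²/(2·9.81) = 11.49 m

h_f ≈ 11.5 m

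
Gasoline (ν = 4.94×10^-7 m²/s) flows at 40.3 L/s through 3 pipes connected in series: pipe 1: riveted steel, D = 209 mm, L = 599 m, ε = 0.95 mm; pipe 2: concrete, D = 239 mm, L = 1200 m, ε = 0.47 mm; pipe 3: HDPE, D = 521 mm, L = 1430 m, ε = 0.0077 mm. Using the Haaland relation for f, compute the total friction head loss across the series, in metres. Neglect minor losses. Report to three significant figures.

H ≈ 11.0 m

Pipe 1: V = 1.175 m/s, Re = 4.97×10^5, ε/D = 0.00455, f = 0.02976, h_1 = f(L/D)V²/2g = 5.998 m
Pipe 2: V = 0.8983 m/s, Re = 4.35×10^5, ε/D = 0.00197, f = 0.02374, h_2 = f(L/D)V²/2g = 4.902 m
Pipe 3: V = 0.1890 m/s, Re = 1.99×10^5, ε/D = 1.48×10^-5, f = 0.01560, h_3 = f(L/D)V²/2g = 0.07798 m
Series → Q common, losses add: H = Σh = 10.98 m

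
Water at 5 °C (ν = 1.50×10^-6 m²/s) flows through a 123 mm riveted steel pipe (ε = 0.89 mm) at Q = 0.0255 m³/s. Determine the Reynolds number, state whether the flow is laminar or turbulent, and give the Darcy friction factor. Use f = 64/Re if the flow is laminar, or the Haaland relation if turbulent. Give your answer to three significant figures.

V = 4Q/(πD²) = 2.146 m/s
Re = VD/ν = 2.146·0.123/1.50×10^-6 = 1.76×10^5
Re > 4000 → turbulent; ε/D = 0.00724
Haaland: f = 0.03453

Re ≈ 1.76×10^5; turbulent; f ≈ 0.0345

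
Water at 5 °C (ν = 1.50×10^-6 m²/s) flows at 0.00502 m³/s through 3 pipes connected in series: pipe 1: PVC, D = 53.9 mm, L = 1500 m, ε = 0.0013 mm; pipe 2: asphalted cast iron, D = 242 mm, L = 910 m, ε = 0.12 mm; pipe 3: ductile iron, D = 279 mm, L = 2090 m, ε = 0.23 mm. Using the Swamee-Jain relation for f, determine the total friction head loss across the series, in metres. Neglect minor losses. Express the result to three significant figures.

Pipe 1: V = 2.200 m/s, Re = 7.91×10^4, ε/D = 2.41×10^-5, f = 0.01890, h_1 = f(L/D)V²/2g = 129.8 m
Pipe 2: V = 0.1091 m/s, Re = 1.76×10^4, ε/D = 4.96×10^-4, f = 0.02778, h_2 = f(L/D)V²/2g = 0.06342 m
Pipe 3: V = 0.08211 m/s, Re = 1.53×10^4, ε/D = 8.24×10^-4, f = 0.02936, h_3 = f(L/D)V²/2g = 0.07558 m
Series → Q common, losses add: H = Σh = 129.9 m

H ≈ 130 m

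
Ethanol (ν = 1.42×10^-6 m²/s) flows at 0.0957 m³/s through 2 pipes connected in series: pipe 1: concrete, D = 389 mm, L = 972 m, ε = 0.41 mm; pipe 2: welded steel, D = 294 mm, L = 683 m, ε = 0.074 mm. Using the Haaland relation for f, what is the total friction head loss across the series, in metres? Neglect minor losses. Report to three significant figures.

H ≈ 5.62 m

Pipe 1: V = 0.8052 m/s, Re = 2.21×10^5, ε/D = 0.00105, f = 0.02102, h_1 = f(L/D)V²/2g = 1.736 m
Pipe 2: V = 1.410 m/s, Re = 2.92×10^5, ε/D = 2.52×10^-4, f = 0.01650, h_2 = f(L/D)V²/2g = 3.883 m
Series → Q common, losses add: H = Σh = 5.618 m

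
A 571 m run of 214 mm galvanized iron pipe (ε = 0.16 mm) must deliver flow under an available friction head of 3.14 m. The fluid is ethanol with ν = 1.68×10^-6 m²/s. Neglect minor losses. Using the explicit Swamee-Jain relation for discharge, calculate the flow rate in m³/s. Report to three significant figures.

Swamee-Jain (Type II): Q = -0.965·√(gD⁵h_f/L)·ln[ε/(3.7D) + √(3.17ν²L/(gD³h_f))]
√(gD⁵h_f/L) = √(9.81·0.214⁵·3.14/571) = 0.004921
ε/(3.7D) = 2.02×10^-4; √(3.17ν²L/(gD³h_f)) = 1.30×10^-4
Q = -0.965·0.004921·ln(3.322×10^-4) = 0.03803 m³/s
Check: V = 1.06 m/s, Re = 1.35×10^5, f = 0.02079, h_f = 3.16 m ≈ 3.14 m ✓

Q ≈ 0.0380 m³/s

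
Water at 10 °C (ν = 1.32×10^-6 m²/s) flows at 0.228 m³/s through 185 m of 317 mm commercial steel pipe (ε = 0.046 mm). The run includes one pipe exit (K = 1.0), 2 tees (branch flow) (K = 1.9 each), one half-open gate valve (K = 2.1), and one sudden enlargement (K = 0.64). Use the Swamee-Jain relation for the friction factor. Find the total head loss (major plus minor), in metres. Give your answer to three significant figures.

H_L ≈ 6.81 m

V = 4Q/(πD²) = 2.889 m/s; V²/2g = 0.4254 m
Re = 6.94×10^5, ε/D = 1.45×10^-4 → f = 0.01452 (Swamee-Jain)
Major: h_f = f(L/D)·V²/2g = 0.01452·583.6·0.4254 = 3.605 m
Minor: ΣK = 7.54; h_m = ΣK·V²/2g = 3.207 m
Total H_L = 3.605 + 3.207 = 6.812 m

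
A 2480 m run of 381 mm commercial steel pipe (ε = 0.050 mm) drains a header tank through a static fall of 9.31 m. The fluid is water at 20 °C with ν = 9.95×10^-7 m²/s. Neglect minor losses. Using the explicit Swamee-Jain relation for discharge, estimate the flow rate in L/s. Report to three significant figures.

Swamee-Jain (Type II): Q = -0.965·√(gD⁵h_f/L)·ln[ε/(3.7D) + √(3.17ν²L/(gD³h_f))]
√(gD⁵h_f/L) = √(9.81·0.381⁵·9.31/2480) = 0.01719
ε/(3.7D) = 3.55×10^-5; √(3.17ν²L/(gD³h_f)) = 3.93×10^-5
Q = -0.965·0.01719·ln(7.472×10^-5) = 0.1577 m³/s
Check: V = 1.38 m/s, Re = 5.30×10^5, f = 0.01473, h_f = 9.35 m ≈ 9.31 m ✓

Q ≈ 158 L/s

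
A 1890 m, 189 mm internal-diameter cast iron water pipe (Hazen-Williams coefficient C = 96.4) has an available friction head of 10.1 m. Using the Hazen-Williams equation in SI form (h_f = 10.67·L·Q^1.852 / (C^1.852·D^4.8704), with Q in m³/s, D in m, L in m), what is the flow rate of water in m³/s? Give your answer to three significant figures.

Q ≈ 0.0199 m³/s

Rearranging: Q = [h_f·C^1.852·D^4.8704 / (10.67·L)]^(1/1.852)
Q = [10.1·96.4^1.852·0.189^4.8704 / (10.67·1890)]^0.540 = 0.01992 m³/s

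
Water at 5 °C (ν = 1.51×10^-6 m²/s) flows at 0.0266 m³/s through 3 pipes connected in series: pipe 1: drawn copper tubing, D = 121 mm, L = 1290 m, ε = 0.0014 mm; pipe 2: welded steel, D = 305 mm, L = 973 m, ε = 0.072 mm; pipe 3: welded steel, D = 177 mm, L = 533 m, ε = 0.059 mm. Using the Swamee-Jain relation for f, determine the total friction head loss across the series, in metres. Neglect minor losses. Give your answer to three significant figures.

Pipe 1: V = 2.313 m/s, Re = 1.85×10^5, ε/D = 1.16×10^-5, f = 0.01587, h_1 = f(L/D)V²/2g = 46.13 m
Pipe 2: V = 0.3641 m/s, Re = 7.35×10^4, ε/D = 2.36×10^-4, f = 0.02020, h_2 = f(L/D)V²/2g = 0.4353 m
Pipe 3: V = 1.081 m/s, Re = 1.27×10^5, ε/D = 3.33×10^-4, f = 0.01902, h_3 = f(L/D)V²/2g = 3.411 m
Series → Q common, losses add: H = Σh = 49.98 m

H ≈ 50.0 m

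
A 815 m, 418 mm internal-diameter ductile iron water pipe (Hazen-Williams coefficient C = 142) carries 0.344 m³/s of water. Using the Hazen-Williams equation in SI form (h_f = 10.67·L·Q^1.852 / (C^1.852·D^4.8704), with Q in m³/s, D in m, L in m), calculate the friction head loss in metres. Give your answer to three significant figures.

h_f ≈ 8.71 m

h_f = 10.67·815·0.344^1.852 / (142^1.852·0.418^4.8704) = 8.710 m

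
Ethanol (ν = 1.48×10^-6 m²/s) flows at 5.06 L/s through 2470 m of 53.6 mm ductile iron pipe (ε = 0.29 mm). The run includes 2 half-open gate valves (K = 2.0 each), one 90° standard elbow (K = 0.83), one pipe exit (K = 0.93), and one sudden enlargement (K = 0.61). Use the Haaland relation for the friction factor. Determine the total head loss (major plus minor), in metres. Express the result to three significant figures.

H_L ≈ 381 m

V = 4Q/(πD²) = 2.242 m/s; V²/2g = 0.2563 m
Re = 8.12×10^4, ε/D = 0.00541 → f = 0.03216 (Haaland)
Major: h_f = f(L/D)·V²/2g = 0.03216·46082·0.2563 = 379.8 m
Minor: ΣK = 6.37; h_m = ΣK·V²/2g = 1.633 m
Total H_L = 379.8 + 1.633 = 381.5 m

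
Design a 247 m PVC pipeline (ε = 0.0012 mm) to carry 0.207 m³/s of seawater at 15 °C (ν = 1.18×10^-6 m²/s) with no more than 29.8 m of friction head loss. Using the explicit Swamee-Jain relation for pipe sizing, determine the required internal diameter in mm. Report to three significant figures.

D ≈ 204 mm

Swamee-Jain (Type III): D = 0.66·[ε^1.25·(LQ²/(gh_f))^4.75 + ν·Q^9.4·(L/(gh_f))^5.2]^0.04
LQ²/(gh_f) = 0.03620; L/(gh_f) = 0.8449
Term 1 = ε^1.25·(…)^4.75 = 5.66×10^-15; Term 2 = ν·Q^9.4·(…)^5.2 = 1.83×10^-13
D = 0.66·(5.66×10^-15 + 1.83×10^-13)^0.04 = 0.2044 m = 204 mm
Check: V = 6.31 m/s, Re = 1.09×10^6, f = 0.01159, h_f = 28.4 m ≈ 29.8 m ✓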